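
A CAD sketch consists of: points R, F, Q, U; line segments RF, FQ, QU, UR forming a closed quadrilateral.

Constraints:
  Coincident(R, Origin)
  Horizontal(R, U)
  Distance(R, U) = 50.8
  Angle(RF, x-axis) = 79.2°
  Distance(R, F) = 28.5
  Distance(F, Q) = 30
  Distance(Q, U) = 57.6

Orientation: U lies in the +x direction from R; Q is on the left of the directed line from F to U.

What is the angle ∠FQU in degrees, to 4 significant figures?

66.69°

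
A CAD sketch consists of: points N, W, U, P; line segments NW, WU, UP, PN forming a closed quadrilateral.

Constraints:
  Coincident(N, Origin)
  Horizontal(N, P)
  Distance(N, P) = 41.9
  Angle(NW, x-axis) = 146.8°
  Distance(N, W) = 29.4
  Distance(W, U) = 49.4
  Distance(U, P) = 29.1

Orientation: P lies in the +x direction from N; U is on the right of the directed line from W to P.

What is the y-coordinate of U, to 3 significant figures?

-12.5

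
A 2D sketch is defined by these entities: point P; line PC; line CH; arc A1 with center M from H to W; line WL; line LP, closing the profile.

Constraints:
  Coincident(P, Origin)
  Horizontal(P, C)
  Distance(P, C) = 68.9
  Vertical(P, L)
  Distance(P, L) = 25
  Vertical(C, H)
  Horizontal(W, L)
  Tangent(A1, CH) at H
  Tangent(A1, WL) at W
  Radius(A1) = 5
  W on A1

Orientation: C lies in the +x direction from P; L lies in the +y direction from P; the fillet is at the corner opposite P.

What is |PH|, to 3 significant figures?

71.7

P is at the origin; P and C share the same y with |PC| = 68.9 and C on the +x side, so C = (68.9, 0.00). PL is vertical with |PL| = 25.0 and L on the +y side, so L = (0.00, 25.0). The virtual corner opposite P is at (68.9, 25.0). A1 meets CH tangentially, so MH is at right angles to CH and A1 meets WL tangentially, so MW is at right angles to WL, with radius 5.0, so the center M sits 5.0 in from both sides at M = (63.9, 20.0). That places the tangent points at H = (68.9, 20.0) on CH and W = (63.9, 25.0) on WL. Then |PH| = |H − P| = 71.7.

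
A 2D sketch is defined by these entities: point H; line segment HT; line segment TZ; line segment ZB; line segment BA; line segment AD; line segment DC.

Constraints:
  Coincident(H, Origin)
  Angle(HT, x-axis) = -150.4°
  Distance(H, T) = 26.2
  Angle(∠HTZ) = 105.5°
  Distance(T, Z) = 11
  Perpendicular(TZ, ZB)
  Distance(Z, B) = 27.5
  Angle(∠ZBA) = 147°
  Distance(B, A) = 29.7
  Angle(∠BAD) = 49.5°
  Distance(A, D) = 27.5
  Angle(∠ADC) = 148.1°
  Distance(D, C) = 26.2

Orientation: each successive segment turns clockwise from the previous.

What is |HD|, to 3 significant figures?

6.04

∠ZBA = 147.0° gives BA at 12.1° from the x-axis; with |BA| = 29.7, A = (17.9, 20.5). ∠BAD = 49.5° gives AD at -118° from the x-axis; with |AD| = 27.5, D = (4.80, -3.66). Then |HD| = |D − H| = 6.04.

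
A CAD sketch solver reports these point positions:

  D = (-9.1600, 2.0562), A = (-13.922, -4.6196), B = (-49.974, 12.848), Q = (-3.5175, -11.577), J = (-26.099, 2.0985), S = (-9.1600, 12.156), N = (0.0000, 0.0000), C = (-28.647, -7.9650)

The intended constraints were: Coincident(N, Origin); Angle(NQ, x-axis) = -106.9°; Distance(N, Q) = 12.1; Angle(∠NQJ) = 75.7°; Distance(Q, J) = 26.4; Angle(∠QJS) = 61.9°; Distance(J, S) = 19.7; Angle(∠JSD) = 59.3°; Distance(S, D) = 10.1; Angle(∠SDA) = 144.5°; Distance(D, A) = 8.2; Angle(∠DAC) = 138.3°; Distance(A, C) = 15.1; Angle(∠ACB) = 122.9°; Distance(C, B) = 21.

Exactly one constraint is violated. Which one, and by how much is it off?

Distance(C, B) = 21 — off by 8.80.

N = (0.00, 0.00) ✓; NQ at -106.9° ✓; |NQ| = 12.10 ✓; ∠NQJ = 75.70° ✓; |QJ| = 26.40 ✓; ∠QJS = 61.90° ✓; |JS| = 19.70 ✓; ∠JSD = 59.30° ✓; |SD| = 10.10 ✓; ∠SDA = 144.5° ✓; |DA| = 8.200 ✓; ∠DAC = 138.3° ✓; |AC| = 15.10 ✓; ∠ACB = 122.9° ✓; |CB| = 29.80 ✗.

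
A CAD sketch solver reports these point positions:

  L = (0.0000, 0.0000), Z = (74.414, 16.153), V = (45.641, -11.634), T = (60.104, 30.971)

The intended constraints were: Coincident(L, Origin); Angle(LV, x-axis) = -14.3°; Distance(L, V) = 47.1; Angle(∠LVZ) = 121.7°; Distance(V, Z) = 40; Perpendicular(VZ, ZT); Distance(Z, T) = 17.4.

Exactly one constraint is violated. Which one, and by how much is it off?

Distance(Z, T) = 17.4 — off by 3.20.

L = (0.00, 0.00) ✓; LV at -14.30° ✓; |LV| = 47.10 ✓; ∠LVZ = 121.7° ✓; |VZ| = 40.00 ✓; ∠(VZ, ZT) = 90.00° ✓; |ZT| = 20.60 ✗.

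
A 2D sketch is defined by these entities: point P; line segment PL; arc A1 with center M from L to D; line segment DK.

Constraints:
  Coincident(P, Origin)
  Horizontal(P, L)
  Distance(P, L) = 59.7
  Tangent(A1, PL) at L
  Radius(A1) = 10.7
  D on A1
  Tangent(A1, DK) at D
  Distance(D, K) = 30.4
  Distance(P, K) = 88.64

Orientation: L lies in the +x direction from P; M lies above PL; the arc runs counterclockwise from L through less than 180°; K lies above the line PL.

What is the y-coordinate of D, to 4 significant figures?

6.368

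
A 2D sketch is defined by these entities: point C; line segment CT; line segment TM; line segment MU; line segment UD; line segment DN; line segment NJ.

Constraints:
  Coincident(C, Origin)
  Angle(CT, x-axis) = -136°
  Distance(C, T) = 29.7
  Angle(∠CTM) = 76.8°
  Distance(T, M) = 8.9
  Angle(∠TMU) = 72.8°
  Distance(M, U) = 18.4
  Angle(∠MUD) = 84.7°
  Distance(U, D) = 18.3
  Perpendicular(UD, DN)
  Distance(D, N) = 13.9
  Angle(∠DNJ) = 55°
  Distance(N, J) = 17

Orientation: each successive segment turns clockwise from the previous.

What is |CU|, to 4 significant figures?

11.82

C is at the origin; CT runs at -136.0° with length 29.7, so T = (-21.36, -20.63). ∠CTM = 76.8° gives TM at 120.8° from the x-axis; with |TM| = 8.9, M = (-25.92, -12.99). ∠TMU = 72.8° gives MU at 13.60° from the x-axis; with |MU| = 18.4, U = (-8.037, -8.660). Then |CU| = |U − C| = 11.82.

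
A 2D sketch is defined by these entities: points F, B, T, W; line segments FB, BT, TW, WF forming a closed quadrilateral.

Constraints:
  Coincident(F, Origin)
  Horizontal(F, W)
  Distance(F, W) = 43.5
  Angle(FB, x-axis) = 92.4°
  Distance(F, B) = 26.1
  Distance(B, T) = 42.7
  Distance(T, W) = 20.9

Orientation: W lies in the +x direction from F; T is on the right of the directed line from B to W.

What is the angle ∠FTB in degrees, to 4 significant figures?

34.75°

Checks: |BT| = 42.70 ✓; |TW| = 20.90 ✓.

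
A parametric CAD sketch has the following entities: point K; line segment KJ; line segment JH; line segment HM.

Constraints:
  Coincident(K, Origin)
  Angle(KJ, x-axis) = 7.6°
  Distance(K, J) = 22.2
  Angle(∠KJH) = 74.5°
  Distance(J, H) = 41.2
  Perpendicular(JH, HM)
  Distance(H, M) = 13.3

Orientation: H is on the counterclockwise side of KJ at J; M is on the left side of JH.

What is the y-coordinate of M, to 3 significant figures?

35.6

K is at the origin; KJ runs at 7.6° with length 22.2, so J = 22.2·(cos 7.6°, sin 7.6°) = (22.0, 2.94). ∠KJH = 74.5°, so JH runs at 7.6° + (180° − 74.5°) = 113° from the x-axis; with |JH| = 41.2, H = J + 41.2·(cos 113°, sin 113°) = (5.84, 40.8). JH ⟂ HM; with |HM| = 13.3 on the left of JH, M = H + 13.3·(-0.920, -0.392) = (-6.39, 35.6). So M.y = 35.6.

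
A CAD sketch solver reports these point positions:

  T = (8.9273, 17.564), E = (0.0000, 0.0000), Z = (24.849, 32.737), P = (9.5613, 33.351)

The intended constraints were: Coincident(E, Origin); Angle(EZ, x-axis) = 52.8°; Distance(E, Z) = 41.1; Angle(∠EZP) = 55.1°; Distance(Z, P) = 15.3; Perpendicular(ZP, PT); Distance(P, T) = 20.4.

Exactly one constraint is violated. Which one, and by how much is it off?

Distance(P, T) = 20.4 — off by 4.60.

E = (0.00, 0.00) ✓; EZ at 52.80° ✓; |EZ| = 41.10 ✓; ∠EZP = 55.10° ✓; |ZP| = 15.30 ✓; ∠(ZP, PT) = 90.00° ✓; |PT| = 15.80 ✗.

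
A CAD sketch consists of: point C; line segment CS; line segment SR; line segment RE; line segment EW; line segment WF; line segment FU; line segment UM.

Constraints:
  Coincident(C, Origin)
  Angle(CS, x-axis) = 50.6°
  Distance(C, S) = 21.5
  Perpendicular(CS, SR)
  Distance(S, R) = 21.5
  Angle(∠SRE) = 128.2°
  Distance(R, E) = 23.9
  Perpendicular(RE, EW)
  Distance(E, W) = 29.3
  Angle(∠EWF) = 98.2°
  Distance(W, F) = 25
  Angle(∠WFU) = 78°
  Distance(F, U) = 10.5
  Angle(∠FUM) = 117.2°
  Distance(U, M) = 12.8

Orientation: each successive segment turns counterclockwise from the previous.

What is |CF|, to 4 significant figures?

5.187

RE ⟂ EW, so EW runs at -77.60°; with |EW| = 29.3, W = (-20.02, -3.488). ∠EWF = 98.2° gives WF at 4.200° from the x-axis; with |WF| = 25.0, F = (4.915, -1.657). Then |CF| = |F − C| = 5.187.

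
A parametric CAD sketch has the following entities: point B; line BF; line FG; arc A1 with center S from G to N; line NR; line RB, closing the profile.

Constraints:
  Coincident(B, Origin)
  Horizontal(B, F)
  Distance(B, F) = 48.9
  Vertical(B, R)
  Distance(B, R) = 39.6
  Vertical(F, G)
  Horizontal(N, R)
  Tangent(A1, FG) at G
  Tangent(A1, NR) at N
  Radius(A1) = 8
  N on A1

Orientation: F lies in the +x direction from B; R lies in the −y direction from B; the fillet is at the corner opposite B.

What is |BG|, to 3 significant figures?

58.2

B is at the origin; BF is horizontal with |BF| = 48.9 and F on the +x side, so F = (48.9, 0.00). B and R share the same x with |BR| = 39.6 and R on the −y side, so R = (0.00, -39.6). The virtual corner opposite B is at (48.9, -39.6). A1 meets FG tangentially, so SG is at right angles to FG and tangency of A1 to NR means the radius SN is perpendicular to NR, with radius 8.0, so the center S sits 8.0 in from both sides at S = (40.9, -31.6). That places the tangent points at G = (48.9, -31.6) on FG and N = (40.9, -39.6) on NR. Then |BG| = |G − B| = 58.2.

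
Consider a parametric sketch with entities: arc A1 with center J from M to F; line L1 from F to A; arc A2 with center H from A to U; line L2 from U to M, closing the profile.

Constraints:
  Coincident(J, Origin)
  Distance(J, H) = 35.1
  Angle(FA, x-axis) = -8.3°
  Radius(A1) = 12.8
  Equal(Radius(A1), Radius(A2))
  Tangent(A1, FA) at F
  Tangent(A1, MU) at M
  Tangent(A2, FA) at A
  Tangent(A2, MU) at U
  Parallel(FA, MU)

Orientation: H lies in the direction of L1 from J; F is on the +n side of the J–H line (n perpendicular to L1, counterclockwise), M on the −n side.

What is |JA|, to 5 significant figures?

37.361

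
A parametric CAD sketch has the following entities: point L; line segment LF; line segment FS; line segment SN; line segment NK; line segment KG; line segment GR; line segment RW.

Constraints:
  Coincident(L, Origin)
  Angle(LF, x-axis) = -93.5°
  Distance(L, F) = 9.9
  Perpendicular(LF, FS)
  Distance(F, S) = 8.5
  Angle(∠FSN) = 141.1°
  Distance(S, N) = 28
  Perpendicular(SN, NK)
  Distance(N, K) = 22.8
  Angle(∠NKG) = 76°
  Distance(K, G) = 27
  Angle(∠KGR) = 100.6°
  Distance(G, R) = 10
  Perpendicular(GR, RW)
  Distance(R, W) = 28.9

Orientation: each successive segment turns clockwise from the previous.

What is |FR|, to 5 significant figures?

9.0599

L is at the origin; LF runs at -93.5° with length 9.9, so F = (-0.60438, -9.8815). LF is perpendicular to FS, so FS runs at 176.50°; with |FS| = 8.5, S = (-9.0885, -9.3626). ∠FSN = 141.1° gives SN at 137.60° from the x-axis; with |SN| = 28.0, N = (-29.765, 9.5178). SN ⟂ NK, so NK runs at 47.600°; with |NK| = 22.8, K = (-14.391, 26.355). ∠NKG = 76.0° gives KG at -56.400° from the x-axis; with |KG| = 27.0, G = (0.55039, 3.8658). ∠KGR = 100.6° gives GR at -135.80° from the x-axis; with |GR| = 10.0, R = (-6.6187, -3.1059). Then |FR| = |R − F| = 9.0599.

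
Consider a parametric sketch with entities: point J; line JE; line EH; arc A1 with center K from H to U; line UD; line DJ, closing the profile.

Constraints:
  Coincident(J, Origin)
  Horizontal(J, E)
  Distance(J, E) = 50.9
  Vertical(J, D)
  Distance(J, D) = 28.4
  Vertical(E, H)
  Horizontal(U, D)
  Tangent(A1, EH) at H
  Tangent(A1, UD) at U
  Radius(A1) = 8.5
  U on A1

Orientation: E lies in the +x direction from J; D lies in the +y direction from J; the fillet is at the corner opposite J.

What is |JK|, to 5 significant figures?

46.838

J is at the origin; J and E share the same y with |JE| = 50.9 and E on the +x side, so E = (50.900, 0.0000). JD is vertical with |JD| = 28.4 and D on the +y side, so D = (0.0000, 28.400). The virtual corner opposite J is at (50.900, 28.400). The tangent condition forces KH to be normal to EH and since A1 is tangent to UD there, KU ⟂ UD, with radius 8.5, so the center K sits 8.5 in from both sides at K = (42.400, 19.900). Then |JK| = |K − J| = 46.838.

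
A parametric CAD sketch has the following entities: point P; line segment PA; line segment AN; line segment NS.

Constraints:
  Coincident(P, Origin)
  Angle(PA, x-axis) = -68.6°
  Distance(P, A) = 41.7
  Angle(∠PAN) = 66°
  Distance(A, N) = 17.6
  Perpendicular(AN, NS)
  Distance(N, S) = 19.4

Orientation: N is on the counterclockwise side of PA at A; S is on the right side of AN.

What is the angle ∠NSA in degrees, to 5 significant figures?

42.215°

P is at the origin; PA runs at -68.6° with length 41.7, so A = 41.7·(cos -68.6°, sin -68.6°) = (15.215, -38.825). ∠PAN = 66.0°, so AN runs at -68.6° + (180° − 66.0°) = 45.400° from the x-axis; with |AN| = 17.6, N = A + 17.6·(cos 45.400°, sin 45.400°) = (27.573, -26.293). AN ⟂ NS; with |NS| = 19.4 on the right of AN, S = N + 19.4·(0.71203, -0.70215) = (41.387, -39.915). Then cos ∠NSA = SN·SA / (|SN||SA|), giving 42.215°.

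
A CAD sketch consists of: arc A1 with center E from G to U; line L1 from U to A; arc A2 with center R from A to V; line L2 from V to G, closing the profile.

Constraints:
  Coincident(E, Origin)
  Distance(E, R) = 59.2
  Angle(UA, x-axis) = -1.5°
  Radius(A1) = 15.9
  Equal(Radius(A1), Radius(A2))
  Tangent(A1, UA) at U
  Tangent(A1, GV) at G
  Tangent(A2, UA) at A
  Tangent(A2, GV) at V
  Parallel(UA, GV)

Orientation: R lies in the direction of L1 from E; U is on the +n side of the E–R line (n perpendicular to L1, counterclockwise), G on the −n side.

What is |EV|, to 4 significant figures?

61.30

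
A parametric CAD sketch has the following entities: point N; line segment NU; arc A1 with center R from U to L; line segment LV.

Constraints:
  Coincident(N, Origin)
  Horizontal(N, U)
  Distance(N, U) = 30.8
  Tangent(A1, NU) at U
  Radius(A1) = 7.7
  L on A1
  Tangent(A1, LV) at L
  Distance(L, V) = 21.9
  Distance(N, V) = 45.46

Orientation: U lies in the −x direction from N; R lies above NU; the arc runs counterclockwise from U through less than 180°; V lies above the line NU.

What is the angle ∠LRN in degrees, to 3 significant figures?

40.0°

Checks: |RL| = 7.700 ✓; ∠(RL, LV) = 90.00° ✓; |LV| = 21.90 ✓; |NV| = 45.46 ✓.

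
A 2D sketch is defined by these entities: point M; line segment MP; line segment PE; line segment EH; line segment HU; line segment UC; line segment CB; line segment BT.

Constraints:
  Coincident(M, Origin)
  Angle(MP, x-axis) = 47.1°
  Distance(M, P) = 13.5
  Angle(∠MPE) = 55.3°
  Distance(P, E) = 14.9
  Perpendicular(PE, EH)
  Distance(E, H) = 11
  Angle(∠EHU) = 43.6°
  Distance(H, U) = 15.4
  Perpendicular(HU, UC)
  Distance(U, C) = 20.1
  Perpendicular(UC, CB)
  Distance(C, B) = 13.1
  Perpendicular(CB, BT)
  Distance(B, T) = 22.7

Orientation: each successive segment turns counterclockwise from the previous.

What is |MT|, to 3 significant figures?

3.75

M is at the origin; MP runs at 47.1° with length 13.5, so P = (9.19, 9.89). ∠MPE = 55.3° gives PE at 172° from the x-axis; with |PE| = 14.9, E = (-5.56, 12.0). PE is perpendicular to EH, so EH runs at -98.2°; with |EH| = 11.0, H = (-7.13, 1.13). ∠EHU = 43.6° gives HU at 38.2° from the x-axis; with |HU| = 15.4, U = (4.98, 10.7). The perpendicularity gives UC at right angles to HU, so UC runs at 128°; with |UC| = 20.1, C = (-7.45, 26.4). UC is perpendicular to CB, so CB runs at -142°; with |CB| = 13.1, B = (-17.7, 18.3). CB ⟂ BT, so BT runs at -51.8°; with |BT| = 22.7, T = (-3.71, 0.506). Then |MT| = |T − M| = 3.75.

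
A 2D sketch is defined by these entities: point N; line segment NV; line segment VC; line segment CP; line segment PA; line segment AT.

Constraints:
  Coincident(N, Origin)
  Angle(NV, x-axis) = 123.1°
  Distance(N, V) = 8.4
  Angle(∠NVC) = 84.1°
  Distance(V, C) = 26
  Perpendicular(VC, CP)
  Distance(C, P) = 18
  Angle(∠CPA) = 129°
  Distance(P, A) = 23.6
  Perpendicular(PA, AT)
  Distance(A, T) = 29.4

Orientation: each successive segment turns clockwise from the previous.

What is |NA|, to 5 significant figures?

25.422

VC ⟂ CP, so CP runs at -62.800°; with |CP| = 18.0, P = (26.765, 2.9119). ∠CPA = 129.0° gives PA at -113.80° from the x-axis; with |PA| = 23.6, A = (17.242, -18.681). Then |NA| = |A − N| = 25.422.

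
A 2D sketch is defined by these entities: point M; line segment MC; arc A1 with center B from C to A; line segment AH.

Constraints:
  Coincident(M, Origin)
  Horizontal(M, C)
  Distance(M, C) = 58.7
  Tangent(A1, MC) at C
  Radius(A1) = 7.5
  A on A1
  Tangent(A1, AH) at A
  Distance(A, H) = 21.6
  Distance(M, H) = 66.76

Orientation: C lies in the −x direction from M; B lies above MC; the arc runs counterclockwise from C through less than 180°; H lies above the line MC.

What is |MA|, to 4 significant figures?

52.70

M is at the origin; M and C share the same y with |MC| = 58.7 and C on the −x side, so C = (-58.70, 0.000). The tangent condition forces BC to be normal to MC, so B = C + (0, 7.5) = (-58.70, 7.500). Since BA ⟂ AH (tangency), |BH| = √(7.5² + 21.6²) = 22.87 regardless of where A sits on A1. So H lies on both circle(M, 66.76) and circle(B, 22.87); the above-MC intersection is H = (-59.46, 30.35). A is the foot of the tangent from H: A = (-51.70, 10.19).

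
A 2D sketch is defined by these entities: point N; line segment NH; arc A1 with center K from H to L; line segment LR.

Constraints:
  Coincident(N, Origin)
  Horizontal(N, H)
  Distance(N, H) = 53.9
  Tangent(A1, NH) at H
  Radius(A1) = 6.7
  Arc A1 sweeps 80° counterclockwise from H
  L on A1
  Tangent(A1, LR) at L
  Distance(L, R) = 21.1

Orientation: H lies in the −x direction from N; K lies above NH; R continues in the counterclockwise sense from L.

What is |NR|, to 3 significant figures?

51.0

On A1, H sits at bearing -90° from K; an 80° counterclockwise sweep puts L at bearing -10°, so L = K + 6.7·(cos -10°, sin -10°) = (-47.3, 5.54). The tangent condition forces KL to be normal to LR, so LR runs along (−sin -10°, cos -10°); with |LR| = 21.1, R = (-43.6, 26.3). Then |NR| = |R − N| = 51.0.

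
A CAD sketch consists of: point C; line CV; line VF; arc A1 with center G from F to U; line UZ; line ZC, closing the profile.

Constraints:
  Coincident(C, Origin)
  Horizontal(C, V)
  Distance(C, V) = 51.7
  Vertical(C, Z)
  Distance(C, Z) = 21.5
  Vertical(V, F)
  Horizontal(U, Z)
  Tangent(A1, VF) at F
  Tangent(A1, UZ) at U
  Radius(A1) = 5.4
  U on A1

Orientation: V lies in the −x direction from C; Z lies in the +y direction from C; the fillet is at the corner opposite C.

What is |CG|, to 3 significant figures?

49.0

C is at the origin; C and V share the same y with |CV| = 51.7 and V on the −x side, so V = (-51.7, 0.00). C and Z share the same x with |CZ| = 21.5 and Z on the +y side, so Z = (0.00, 21.5). The virtual corner opposite C is at (-51.7, 21.5). The tangent condition forces GF to be normal to VF and tangency of A1 to UZ means the radius GU is perpendicular to UZ, with radius 5.4, so the center G sits 5.4 in from both sides at G = (-46.3, 16.1). Then |CG| = |G − C| = 49.0.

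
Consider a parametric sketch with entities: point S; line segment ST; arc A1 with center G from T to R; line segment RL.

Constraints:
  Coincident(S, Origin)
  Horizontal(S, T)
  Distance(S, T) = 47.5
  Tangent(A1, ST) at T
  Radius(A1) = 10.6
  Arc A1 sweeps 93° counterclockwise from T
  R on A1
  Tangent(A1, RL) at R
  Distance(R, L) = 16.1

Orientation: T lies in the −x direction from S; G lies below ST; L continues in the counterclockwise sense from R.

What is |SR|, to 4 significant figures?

59.15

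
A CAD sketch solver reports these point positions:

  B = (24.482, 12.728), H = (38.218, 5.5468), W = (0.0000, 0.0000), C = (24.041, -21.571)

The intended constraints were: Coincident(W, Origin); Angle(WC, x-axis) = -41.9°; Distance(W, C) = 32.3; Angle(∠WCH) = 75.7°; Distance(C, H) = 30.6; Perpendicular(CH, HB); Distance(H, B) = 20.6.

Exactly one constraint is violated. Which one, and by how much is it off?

Distance(H, B) = 20.6 — off by 5.10.

W = (0.00, 0.00) ✓; WC at -41.90° ✓; |WC| = 32.30 ✓; ∠WCH = 75.70° ✓; |CH| = 30.60 ✓; ∠(CH, HB) = 90.00° ✓; |HB| = 15.50 ✗.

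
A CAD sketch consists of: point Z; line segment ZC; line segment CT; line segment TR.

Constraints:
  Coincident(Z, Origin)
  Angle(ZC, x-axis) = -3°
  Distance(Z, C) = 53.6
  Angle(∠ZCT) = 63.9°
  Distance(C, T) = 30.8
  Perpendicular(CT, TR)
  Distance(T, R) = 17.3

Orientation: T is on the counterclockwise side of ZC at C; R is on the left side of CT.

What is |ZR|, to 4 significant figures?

31.67

∠ZCT = 63.9°, so CT runs at -3.0° + (180° − 63.9°) = 113.1° from the x-axis; with |CT| = 30.8, T = C + 30.8·(cos 113.1°, sin 113.1°) = (41.44, 25.53). CT is perpendicular to TR; with |TR| = 17.3 on the left of CT, R = T + 17.3·(-0.9198, -0.3923) = (25.53, 18.74). Then |ZR| = |R − Z| = 31.67.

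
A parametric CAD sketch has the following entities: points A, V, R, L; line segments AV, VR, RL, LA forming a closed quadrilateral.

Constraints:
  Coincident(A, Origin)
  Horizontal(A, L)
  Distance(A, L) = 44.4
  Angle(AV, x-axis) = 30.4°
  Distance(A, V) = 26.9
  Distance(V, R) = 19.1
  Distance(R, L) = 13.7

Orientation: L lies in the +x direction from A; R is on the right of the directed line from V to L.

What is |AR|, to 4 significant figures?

31.44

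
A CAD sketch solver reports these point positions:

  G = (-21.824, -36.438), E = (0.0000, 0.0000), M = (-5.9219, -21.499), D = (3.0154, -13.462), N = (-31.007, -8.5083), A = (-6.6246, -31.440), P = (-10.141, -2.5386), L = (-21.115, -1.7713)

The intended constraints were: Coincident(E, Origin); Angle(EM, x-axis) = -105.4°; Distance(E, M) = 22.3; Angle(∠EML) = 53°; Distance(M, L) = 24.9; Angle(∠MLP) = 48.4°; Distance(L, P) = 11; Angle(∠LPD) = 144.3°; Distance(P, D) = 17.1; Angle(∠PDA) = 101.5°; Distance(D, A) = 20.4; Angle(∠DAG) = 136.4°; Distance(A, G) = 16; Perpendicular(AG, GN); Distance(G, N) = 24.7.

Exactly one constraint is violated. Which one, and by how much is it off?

Distance(G, N) = 24.7 — off by 4.70.

E = (0.00, 0.00) ✓; EM at -105.4° ✓; |EM| = 22.30 ✓; ∠EML = 53.00° ✓; |ML| = 24.90 ✓; ∠MLP = 48.40° ✓; |LP| = 11.00 ✓; ∠LPD = 144.3° ✓; |PD| = 17.10 ✓; ∠PDA = 101.5° ✓; |DA| = 20.40 ✓; ∠DAG = 136.4° ✓; |AG| = 16.00 ✓; ∠(AG, GN) = 90.00° ✓; |GN| = 29.40 ✗.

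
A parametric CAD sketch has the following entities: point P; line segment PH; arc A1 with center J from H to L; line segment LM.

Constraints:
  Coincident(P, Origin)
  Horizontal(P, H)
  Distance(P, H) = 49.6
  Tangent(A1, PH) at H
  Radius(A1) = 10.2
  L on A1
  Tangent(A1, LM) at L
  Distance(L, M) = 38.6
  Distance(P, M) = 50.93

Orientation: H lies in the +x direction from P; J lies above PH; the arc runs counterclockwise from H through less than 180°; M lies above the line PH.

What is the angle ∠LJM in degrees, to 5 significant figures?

75.198°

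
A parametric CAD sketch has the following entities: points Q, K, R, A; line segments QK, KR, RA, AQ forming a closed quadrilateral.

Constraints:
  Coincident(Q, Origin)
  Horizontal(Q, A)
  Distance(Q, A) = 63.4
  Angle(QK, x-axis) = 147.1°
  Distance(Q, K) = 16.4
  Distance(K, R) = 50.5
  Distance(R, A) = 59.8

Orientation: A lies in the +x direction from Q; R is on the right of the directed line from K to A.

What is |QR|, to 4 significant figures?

36.14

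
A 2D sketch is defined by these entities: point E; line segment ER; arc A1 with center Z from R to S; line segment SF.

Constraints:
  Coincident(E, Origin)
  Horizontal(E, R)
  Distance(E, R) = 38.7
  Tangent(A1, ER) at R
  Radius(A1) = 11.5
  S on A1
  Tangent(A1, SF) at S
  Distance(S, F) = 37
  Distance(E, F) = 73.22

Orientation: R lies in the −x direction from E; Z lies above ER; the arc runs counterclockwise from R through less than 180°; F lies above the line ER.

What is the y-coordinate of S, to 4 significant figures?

19.80

E is at the origin; E and R share the same y with |ER| = 38.7 and R on the −x side, so R = (-38.70, 0.000). Tangency of A1 to ER means the radius ZR is perpendicular to ER, so Z = R + (0, 11.5) = (-38.70, 11.50). Since ZS ⟂ SF (tangency), |ZF| = √(11.5² + 37.0²) = 38.75 regardless of where S sits on A1. So F lies on both circle(E, 73.22) and circle(Z, 38.75); the above-ER intersection is F = (-57.43, 45.42). S is the foot of the tangent from F: S = (-30.74, 19.80).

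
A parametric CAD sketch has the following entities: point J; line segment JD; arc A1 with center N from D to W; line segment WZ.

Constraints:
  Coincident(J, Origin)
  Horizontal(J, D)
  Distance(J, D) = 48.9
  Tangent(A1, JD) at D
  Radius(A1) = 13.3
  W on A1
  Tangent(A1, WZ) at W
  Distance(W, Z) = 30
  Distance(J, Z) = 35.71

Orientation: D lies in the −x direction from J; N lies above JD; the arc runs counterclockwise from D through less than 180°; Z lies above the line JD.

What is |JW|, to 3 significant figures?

38.6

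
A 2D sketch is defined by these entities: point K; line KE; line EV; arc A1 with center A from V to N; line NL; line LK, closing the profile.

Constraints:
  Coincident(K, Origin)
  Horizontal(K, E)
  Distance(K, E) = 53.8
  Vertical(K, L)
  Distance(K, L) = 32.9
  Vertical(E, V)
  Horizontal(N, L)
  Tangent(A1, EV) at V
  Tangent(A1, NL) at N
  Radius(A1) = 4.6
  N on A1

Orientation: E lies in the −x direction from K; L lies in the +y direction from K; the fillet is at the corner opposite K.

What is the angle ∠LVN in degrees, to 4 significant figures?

40.11°

The virtual corner opposite K is at (-53.80, 32.90). A1 meets EV tangentially, so AV is at right angles to EV and tangency of A1 to NL means the radius AN is perpendicular to NL, with radius 4.6, so the center A sits 4.6 in from both sides at A = (-49.20, 28.30). That places the tangent points at V = (-53.80, 28.30) on EV and N = (-49.20, 32.90) on NL. Then cos ∠LVN = VL·VN / (|VL||VN|), giving 40.11°.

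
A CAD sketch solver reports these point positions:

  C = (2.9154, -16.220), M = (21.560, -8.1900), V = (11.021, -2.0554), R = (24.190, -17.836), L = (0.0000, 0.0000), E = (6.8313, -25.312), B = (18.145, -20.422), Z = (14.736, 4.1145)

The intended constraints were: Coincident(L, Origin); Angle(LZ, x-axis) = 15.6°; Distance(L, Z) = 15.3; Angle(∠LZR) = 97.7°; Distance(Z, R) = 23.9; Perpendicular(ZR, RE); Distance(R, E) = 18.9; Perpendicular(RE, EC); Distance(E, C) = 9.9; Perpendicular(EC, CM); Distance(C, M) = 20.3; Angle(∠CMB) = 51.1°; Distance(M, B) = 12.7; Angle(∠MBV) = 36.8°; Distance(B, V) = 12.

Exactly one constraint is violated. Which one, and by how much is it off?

Distance(B, V) = 12 — off by 7.70.

L = (0.00, 0.00) ✓; LZ at 15.60° ✓; |LZ| = 15.30 ✓; ∠LZR = 97.70° ✓; |ZR| = 23.90 ✓; ∠(ZR, RE) = 90.00° ✓; |RE| = 18.90 ✓; ∠(RE, EC) = 90.00° ✓; |EC| = 9.899 ✓; ∠(EC, CM) = 90.00° ✓; |CM| = 20.30 ✓; ∠CMB = 51.10° ✓; |MB| = 12.70 ✓; ∠MBV = 36.80° ✓; |BV| = 19.70 ✗.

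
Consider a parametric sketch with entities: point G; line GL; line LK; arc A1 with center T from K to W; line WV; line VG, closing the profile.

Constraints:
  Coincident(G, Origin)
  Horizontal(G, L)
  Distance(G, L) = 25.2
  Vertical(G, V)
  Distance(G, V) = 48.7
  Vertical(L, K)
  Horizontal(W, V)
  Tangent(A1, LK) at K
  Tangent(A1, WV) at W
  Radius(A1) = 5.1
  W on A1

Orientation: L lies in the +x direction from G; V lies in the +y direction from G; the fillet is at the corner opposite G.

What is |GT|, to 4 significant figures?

48.01

GV is vertical with |GV| = 48.7 and V on the +y side, so V = (0.000, 48.70). The virtual corner opposite G is at (25.20, 48.70). The tangent condition forces TK to be normal to LK and since A1 is tangent to WV there, TW ⟂ WV, with radius 5.1, so the center T sits 5.1 in from both sides at T = (20.10, 43.60). Then |GT| = |T − G| = 48.01.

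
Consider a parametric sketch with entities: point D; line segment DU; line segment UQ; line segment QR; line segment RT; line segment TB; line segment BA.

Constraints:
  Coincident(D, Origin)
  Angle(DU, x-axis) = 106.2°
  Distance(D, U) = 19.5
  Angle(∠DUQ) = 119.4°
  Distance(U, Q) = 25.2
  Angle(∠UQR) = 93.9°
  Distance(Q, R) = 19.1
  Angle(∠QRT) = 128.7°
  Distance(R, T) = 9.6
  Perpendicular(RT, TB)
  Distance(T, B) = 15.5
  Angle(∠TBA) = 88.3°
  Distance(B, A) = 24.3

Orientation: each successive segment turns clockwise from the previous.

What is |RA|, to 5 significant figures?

20.837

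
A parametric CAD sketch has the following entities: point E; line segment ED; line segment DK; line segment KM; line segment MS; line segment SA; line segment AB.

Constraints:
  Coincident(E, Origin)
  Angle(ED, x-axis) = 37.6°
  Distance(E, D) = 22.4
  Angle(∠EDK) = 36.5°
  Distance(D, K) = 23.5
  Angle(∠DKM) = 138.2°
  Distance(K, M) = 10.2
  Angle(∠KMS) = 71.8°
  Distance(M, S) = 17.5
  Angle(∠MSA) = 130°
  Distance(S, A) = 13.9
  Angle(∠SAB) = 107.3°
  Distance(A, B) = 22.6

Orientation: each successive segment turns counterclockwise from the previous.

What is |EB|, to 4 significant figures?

28.77

E is at the origin; ED runs at 37.6° with length 22.4, so D = (17.75, 13.67). ∠EDK = 36.5° gives DK at -178.9° from the x-axis; with |DK| = 23.5, K = (-5.748, 13.22). ∠DKM = 138.2° gives KM at -137.1° from the x-axis; with |KM| = 10.2, M = (-13.22, 6.273). ∠KMS = 71.8° gives MS at -28.90° from the x-axis; with |MS| = 17.5, S = (2.100, -2.185). ∠MSA = 130.0° gives SA at 21.10° from the x-axis; with |SA| = 13.9, A = (15.07, 2.819). ∠SAB = 107.3° gives AB at 93.80° from the x-axis; with |AB| = 22.6, B = (13.57, 25.37). Then |EB| = |B − E| = 28.77.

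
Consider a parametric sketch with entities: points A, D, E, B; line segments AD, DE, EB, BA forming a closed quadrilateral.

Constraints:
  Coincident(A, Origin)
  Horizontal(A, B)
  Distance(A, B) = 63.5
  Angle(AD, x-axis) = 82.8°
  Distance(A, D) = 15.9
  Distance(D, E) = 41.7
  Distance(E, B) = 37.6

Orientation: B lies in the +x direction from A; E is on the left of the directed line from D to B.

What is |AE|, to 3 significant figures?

51.0

Checks: |DE| = 41.70 ✓; |EB| = 37.60 ✓.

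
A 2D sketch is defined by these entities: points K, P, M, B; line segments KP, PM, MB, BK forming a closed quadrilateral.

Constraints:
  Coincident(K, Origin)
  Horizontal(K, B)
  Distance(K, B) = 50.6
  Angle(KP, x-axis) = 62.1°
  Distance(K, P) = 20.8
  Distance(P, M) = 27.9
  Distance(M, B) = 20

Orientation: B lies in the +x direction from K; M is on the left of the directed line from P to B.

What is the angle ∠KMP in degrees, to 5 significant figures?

28.758°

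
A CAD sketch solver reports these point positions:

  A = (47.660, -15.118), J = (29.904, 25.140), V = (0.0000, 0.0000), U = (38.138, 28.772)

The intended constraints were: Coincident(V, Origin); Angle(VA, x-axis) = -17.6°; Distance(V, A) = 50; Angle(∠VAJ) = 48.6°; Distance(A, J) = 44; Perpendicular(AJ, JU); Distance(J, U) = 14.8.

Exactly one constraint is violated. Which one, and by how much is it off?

Distance(J, U) = 14.8 — off by 5.80.

V = (0.00, 0.00) ✓; VA at -17.60° ✓; |VA| = 50.00 ✓; ∠VAJ = 48.60° ✓; |AJ| = 44.00 ✓; ∠(AJ, JU) = 90.00° ✓; |JU| = 8.999 ✗.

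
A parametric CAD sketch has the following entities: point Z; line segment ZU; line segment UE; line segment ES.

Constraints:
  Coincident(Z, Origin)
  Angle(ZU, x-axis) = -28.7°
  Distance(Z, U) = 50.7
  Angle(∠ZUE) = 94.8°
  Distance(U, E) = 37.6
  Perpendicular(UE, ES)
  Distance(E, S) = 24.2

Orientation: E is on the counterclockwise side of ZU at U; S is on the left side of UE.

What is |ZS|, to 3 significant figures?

49.4

Z is at the origin; ZU runs at -28.7° with length 50.7, so U = 50.7·(cos -28.7°, sin -28.7°) = (44.5, -24.3). ∠ZUE = 94.8°, so UE runs at -28.7° + (180° − 94.8°) = 56.5° from the x-axis; with |UE| = 37.6, E = U + 37.6·(cos 56.5°, sin 56.5°) = (65.2, 7.01). UE is perpendicular to ES; with |ES| = 24.2 on the left of UE, S = E + 24.2·(-0.834, 0.552) = (45.0, 20.4). Then |ZS| = |S − Z| = 49.4.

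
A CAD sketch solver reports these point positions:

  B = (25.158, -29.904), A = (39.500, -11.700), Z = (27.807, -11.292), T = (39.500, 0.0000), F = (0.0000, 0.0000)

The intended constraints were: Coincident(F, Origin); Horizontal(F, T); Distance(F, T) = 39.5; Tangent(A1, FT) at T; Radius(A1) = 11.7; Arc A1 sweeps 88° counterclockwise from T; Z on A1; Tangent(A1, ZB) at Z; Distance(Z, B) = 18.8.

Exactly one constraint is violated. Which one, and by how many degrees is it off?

Tangent(A1, ZB) at Z — off by 6.10°.

F = (0.00, 0.00) ✓; F.y = 0.00, T.y = 0.00 ✓; |FT| = 39.50 ✓; ∠(AT, TF) = 90.00° ✓; |AT| = 11.70 ✓; bearing(A→Z) − bearing(A→T) = 88.00° ✓; |AZ| = 11.70 ✓; ∠(AZ, ZB) = 96.10° ✗; |ZB| = 18.80 ✓.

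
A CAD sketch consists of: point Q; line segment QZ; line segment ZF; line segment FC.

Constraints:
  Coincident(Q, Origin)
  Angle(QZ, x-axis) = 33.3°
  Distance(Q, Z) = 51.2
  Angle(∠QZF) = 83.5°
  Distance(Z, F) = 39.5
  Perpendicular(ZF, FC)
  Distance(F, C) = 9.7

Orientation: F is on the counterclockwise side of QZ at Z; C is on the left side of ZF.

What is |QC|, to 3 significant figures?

53.2

Q is at the origin; QZ runs at 33.3° with length 51.2, so Z = 51.2·(cos 33.3°, sin 33.3°) = (42.8, 28.1). ∠QZF = 83.5°, so ZF runs at 33.3° + (180° − 83.5°) = 130° from the x-axis; with |ZF| = 39.5, F = Z + 39.5·(cos 130°, sin 130°) = (17.5, 58.5). ZF ⟂ FC; with |FC| = 9.7 on the left of ZF, C = F + 9.7·(-0.768, -0.640) = (10.1, 52.2). Then |QC| = |C − Q| = 53.2.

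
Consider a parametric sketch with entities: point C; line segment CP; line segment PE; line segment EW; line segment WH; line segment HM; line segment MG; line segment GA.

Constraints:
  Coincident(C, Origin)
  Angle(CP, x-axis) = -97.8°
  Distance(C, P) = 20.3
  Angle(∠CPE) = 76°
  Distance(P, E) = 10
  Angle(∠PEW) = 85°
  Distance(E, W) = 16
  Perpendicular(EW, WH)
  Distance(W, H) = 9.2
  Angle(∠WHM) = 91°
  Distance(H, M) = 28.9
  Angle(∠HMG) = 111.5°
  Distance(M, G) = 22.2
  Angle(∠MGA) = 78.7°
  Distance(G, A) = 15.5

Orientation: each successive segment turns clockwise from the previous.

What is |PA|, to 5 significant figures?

24.804

C is at the origin; CP runs at -97.8° with length 20.3, so P = (-2.7550, -20.112). ∠CPE = 76.0° gives PE at 158.20° from the x-axis; with |PE| = 10.0, E = (-12.040, -16.399). ∠PEW = 85.0° gives EW at 63.200° from the x-axis; with |EW| = 16.0, W = (-4.8258, -2.1171). EW is perpendicular to WH, so WH runs at -26.800°; with |WH| = 9.2, H = (3.3859, -6.2652). ∠WHM = 91.0° gives HM at -115.80° from the x-axis; with |HM| = 28.9, M = (-9.1922, -32.284). ∠HMG = 111.5° gives MG at 175.70° from the x-axis; with |MG| = 22.2, G = (-31.330, -30.620). ∠MGA = 78.7° gives GA at 74.400° from the x-axis; with |GA| = 15.5, A = (-27.161, -15.691). Then |PA| = |A − P| = 24.804.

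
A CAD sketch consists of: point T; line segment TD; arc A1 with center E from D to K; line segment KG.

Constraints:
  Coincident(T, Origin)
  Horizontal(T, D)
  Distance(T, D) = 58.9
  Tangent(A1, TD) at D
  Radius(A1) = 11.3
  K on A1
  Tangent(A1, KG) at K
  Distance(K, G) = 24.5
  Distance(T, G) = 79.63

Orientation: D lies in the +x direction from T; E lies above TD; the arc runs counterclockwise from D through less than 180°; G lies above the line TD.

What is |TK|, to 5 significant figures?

71.000

T is at the origin; TD is horizontal with |TD| = 58.9 and D on the +x side, so D = (58.900, 0.0000). Tangency of A1 to TD means the radius ED is perpendicular to TD, so E = D + (0, 11.3) = (58.900, 11.300). Since EK ⟂ KG (tangency), |EG| = √(11.3² + 24.5²) = 26.980 regardless of where K sits on A1. So G lies on both circle(T, 79.63) and circle(E, 26.980); the above-TD intersection is G = (71.430, 35.194). K is the foot of the tangent from G: K = (70.185, 10.726).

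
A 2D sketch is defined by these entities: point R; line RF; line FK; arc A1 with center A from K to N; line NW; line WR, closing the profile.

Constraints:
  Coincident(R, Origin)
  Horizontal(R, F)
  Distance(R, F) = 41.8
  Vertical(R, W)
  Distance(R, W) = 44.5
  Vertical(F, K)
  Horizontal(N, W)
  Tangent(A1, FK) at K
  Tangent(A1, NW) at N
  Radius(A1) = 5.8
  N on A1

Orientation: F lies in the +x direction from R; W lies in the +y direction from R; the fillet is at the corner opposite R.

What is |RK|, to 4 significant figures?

56.96

The virtual corner opposite R is at (41.80, 44.50). A1 meets FK tangentially, so AK is at right angles to FK and the tangent condition forces AN to be normal to NW, with radius 5.8, so the center A sits 5.8 in from both sides at A = (36.00, 38.70). That places the tangent points at K = (41.80, 38.70) on FK and N = (36.00, 44.50) on NW. Then |RK| = |K − R| = 56.96.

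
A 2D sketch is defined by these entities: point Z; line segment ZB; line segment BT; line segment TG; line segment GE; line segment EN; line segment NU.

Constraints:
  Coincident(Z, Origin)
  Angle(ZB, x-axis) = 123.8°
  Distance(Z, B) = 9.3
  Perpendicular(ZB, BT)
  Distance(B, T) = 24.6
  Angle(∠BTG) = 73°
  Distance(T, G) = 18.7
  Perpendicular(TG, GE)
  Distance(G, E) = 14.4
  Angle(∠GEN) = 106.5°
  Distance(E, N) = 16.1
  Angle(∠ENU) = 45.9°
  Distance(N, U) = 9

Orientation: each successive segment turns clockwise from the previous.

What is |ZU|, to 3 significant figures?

13.1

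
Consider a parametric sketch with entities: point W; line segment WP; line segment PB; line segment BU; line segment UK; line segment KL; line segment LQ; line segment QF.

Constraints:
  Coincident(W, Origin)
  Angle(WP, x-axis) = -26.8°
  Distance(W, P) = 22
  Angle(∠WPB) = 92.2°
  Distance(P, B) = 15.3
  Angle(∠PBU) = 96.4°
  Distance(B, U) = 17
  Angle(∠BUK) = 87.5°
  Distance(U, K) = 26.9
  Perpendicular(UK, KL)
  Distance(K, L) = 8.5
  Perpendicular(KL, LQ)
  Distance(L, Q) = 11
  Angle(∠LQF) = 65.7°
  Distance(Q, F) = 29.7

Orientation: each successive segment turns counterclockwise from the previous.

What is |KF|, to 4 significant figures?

18.61

W is at the origin; WP runs at -26.8° with length 22.0, so P = (19.64, -9.919). ∠WPB = 92.2° gives PB at 61.00° from the x-axis; with |PB| = 15.3, B = (27.05, 3.462). ∠PBU = 96.4° gives BU at 144.6° from the x-axis; with |BU| = 17.0, U = (13.20, 13.31). ∠BUK = 87.5° gives UK at -122.9° from the x-axis; with |UK| = 26.9, K = (-1.414, -9.276). UK is perpendicular to KL, so KL runs at -32.90°; with |KL| = 8.5, L = (5.723, -13.89). KL is perpendicular to LQ, so LQ runs at 57.10°; with |LQ| = 11.0, Q = (11.70, -4.657). ∠LQF = 65.7° gives QF at 171.4° from the x-axis; with |QF| = 29.7, F = (-17.67, -0.2156). Then |KF| = |F − K| = 18.61.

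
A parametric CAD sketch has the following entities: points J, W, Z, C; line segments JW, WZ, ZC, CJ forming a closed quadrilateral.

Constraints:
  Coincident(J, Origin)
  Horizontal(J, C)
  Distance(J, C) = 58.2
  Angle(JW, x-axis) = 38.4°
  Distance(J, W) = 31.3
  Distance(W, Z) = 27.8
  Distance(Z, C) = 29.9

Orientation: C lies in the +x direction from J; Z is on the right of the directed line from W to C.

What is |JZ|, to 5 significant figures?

30.424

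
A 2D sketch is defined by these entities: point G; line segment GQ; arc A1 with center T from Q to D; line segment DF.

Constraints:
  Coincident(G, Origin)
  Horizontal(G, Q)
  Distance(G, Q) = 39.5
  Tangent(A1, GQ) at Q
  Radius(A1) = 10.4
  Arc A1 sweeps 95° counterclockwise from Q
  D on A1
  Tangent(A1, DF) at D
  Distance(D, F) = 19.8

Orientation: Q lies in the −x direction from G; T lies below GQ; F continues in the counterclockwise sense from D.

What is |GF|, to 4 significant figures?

57.27

G is at the origin; G and Q share the same y with |GQ| = 39.5 and Q on the −x side, so Q = (-39.50, 0.000). Since A1 is tangent to GQ there, TQ ⟂ GQ, so T = Q + (0, -10.4) = (-39.50, -10.40). On A1, Q sits at bearing 90° from T; a 95° counterclockwise sweep puts D at bearing 185°, so D = T + 10.4·(cos 185°, sin 185°) = (-49.86, -11.31). The tangent condition forces TD to be normal to DF, so DF runs along (−sin 185°, cos 185°); with |DF| = 19.8, F = (-48.13, -31.03). Then |GF| = |F − G| = 57.27.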